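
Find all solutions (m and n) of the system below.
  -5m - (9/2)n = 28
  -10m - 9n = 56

infinitely many solutions

Row-reduce:
R1 ← R1 / (-5).
R2 ← R2 + 10·R1.
Rank is 1 with 2 unknowns, leaving n free.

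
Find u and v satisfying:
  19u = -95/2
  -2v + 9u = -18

u = -5/2, v = -9/4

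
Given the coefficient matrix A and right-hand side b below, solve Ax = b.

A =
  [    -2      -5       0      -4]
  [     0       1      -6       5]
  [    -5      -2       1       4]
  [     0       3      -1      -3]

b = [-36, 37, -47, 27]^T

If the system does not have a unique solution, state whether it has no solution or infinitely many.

Row-reduce the augmented matrix:
R1 ← R1 / (-2).
R3 ← R3 + 5·R1.
R1 ← R1 − 5/2·R2.
R3 ← R3 − 21/2·R2.
R4 ← R4 − 3·R2.
R3 ← R3 / (64).
R1 ← R1 − 15·R3.
R2 ← R2 + 6·R3.
R4 ← R4 − 17·R3.
R4 ← R4 / (-995/128).
R1 ← R1 + 189/128·R4.
R2 ← R2 − 89/64·R4.
R3 ← R3 + 77/128·R4.
Reading off the reduced rows gives x_1 = 5, x_2 = 6, x_3 = -6, x_4 = -1.

x_1 = 5, x_2 = 6, x_3 = -6, x_4 = -1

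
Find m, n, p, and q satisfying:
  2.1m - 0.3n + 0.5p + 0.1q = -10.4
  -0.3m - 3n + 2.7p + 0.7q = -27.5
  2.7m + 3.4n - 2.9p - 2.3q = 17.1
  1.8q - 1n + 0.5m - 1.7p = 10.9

Row-reduce the augmented matrix:
R1 ← R1 / (21/10).
R2 ← R2 + 3/10·R1.
R3 ← R3 − 27/10·R1.
R4 ← R4 − 1/2·R1.
R2 ← R2 / (-213/70).
R1 ← R1 + 1/7·R2.
R3 ← R3 − 53/14·R2.
R4 ← R4 + 13/14·R2.
R3 ← R3 / (-101/1065).
R1 ← R1 − 23/213·R3.
R2 ← R2 + 194/213·R3.
R4 ← R4 + 946/355·R3.
R4 ← R4 / (135829/3030).
R1 ← R1 + 527/303·R4.
R2 ← R2 − 1470/101·R4.
R3 ← R3 − 1640/101·R4.
Reading off the reduced rows gives m = -3, n = 5, p = -6, q = 4.

m = -3, n = 5, p = -6, q = 4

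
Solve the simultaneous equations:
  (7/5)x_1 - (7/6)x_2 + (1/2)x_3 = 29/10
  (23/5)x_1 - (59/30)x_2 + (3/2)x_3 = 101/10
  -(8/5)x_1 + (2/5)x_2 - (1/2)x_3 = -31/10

no solution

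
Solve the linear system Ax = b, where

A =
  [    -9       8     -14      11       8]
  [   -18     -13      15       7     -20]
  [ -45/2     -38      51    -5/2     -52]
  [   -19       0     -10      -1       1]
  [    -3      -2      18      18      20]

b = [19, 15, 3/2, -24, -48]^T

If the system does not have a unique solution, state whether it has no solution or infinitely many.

infinitely many solutions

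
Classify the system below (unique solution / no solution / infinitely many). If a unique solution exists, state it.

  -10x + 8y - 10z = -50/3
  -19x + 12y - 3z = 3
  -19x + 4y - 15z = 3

x = -2, y = -5/2, z = 5/3

Row-reduce the augmented matrix:
R1 ← R1 / (-10).
R2 ← R2 + 19·R1.
R3 ← R3 + 19·R1.
R2 ← R2 / (-16/5).
R1 ← R1 + 4/5·R2.
R3 ← R3 + 56/5·R2.
R3 ← R3 / (-52).
R1 ← R1 + 3·R3.
R2 ← R2 + 5·R3.
Reading off the reduced rows gives x = -2, y = -5/2, z = 5/3.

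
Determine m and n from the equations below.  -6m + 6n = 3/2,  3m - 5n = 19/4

m = -3, n = -11/4

Row-reduce the augmented matrix:
R1 ← R1 / (-6).
R2 ← R2 − 3·R1.
R2 ← R2 / (-2).
R1 ← R1 + 1·R2.
Reading off the reduced rows gives m = -3, n = -11/4.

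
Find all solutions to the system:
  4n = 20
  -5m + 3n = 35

m = -4, n = 5

Row-reduce the augmented matrix:
Swap R1 and R2.
R1 ← R1 / (-5).
R2 ← R2 / (4).
R1 ← R1 + 3/5·R2.
Reading off the reduced rows gives m = -4, n = 5.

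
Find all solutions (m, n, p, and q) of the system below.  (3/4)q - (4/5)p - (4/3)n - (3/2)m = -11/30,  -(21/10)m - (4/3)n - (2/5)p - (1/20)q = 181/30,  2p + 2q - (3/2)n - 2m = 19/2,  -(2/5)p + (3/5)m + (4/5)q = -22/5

Row-reduce:
R1 ← R1 / (-3/2).
R2 ← R2 + 21/10·R1.
R3 ← R3 + 2·R1.
R4 ← R4 − 3/5·R1.
R2 ← R2 / (8/15).
R1 ← R1 − 8/9·R2.
R3 ← R3 − 5/18·R2.
R4 ← R4 + 8/15·R2.
R3 ← R3 / (323/120).
R1 ← R1 + 2/3·R3.
R2 ← R2 − 27/20·R3.
Row 4 reduces to 0 = 2, a contradiction. The system is inconsistent.

no solution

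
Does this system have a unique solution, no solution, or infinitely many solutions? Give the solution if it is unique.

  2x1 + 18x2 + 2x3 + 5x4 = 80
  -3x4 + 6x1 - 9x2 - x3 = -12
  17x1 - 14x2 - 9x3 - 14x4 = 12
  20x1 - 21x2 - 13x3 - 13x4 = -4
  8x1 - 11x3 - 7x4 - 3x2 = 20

Row-reduce the augmented matrix:
R1 ← R1 / (2).
R2 ← R2 − 6·R1.
R3 ← R3 − 17·R1.
R4 ← R4 − 20·R1.
R5 ← R5 − 8·R1.
R2 ← R2 / (-63).
R1 ← R1 − 9·R2.
R3 ← R3 + 167·R2.
R4 ← R4 + 201·R2.
R5 ← R5 + 75·R2.
R3 ← R3 / (-67/9).
R2 ← R2 − 1/9·R3.
R4 ← R4 + 32/3·R3.
R5 ← R5 + 32/3·R3.
R4 ← R4 / (3291/469).
R1 ← R1 + 1/14·R4.
R2 ← R2 − 145/938·R4.
R3 ← R3 − 1107/938·R4.
R5 ← R5 − 3291/469·R4.
R5 reduces to 0 = 0, so the extra equation is consistent.
Reading off the reduced rows gives x1 = 4, x2 = 4, x3 = 0, x4 = 0.

x1 = 4, x2 = 4, x3 = 0, x4 = 0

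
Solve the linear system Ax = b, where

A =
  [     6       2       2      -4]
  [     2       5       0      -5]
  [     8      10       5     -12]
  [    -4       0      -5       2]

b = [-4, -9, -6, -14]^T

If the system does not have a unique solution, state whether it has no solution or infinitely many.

no solution

Row-reduce:
R1 ← R1 / (6).
R2 ← R2 − 2·R1.
R3 ← R3 − 8·R1.
R4 ← R4 + 4·R1.
R2 ← R2 / (13/3).
R1 ← R1 − 1/3·R2.
R3 ← R3 − 22/3·R2.
R4 ← R4 − 4/3·R2.
R3 ← R3 / (45/13).
R1 ← R1 − 5/13·R3.
R2 ← R2 + 2/13·R3.
R4 ← R4 + 45/13·R3.
Row 4 reduces to 0 = -2, a contradiction. The system is inconsistent.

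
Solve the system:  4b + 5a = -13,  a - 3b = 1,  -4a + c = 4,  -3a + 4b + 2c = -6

no solution

Row-reduce:
R1 ← R1 / (5).
R2 ← R2 − 1·R1.
R3 ← R3 + 4·R1.
R4 ← R4 + 3·R1.
R2 ← R2 / (-19/5).
R1 ← R1 − 4/5·R2.
R3 ← R3 − 16/5·R2.
R4 ← R4 − 32/5·R2.
R4 ← R4 − 2·R3.
Row 4 reduces to 0 = -1, a contradiction. The system is inconsistent.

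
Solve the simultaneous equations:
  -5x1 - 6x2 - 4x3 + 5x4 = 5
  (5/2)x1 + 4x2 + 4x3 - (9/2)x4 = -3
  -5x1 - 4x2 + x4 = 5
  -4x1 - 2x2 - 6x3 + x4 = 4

no solution

Row-reduce:
R1 ← R1 / (-5).
R2 ← R2 − 5/2·R1.
R3 ← R3 + 5·R1.
R4 ← R4 + 4·R1.
R1 ← R1 − 6/5·R2.
R3 ← R3 − 2·R2.
R4 ← R4 − 14/5·R2.
Swap R3 and R4.
R3 ← R3 / (-42/5).
R1 ← R1 + 8/5·R3.
R2 ← R2 − 2·R3.
Row 4 reduces to 0 = 1, a contradiction. The system is inconsistent.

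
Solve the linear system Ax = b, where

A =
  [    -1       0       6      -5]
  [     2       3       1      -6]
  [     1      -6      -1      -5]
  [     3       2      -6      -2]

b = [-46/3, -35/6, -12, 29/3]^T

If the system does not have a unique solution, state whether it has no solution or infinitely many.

Row-reduce the augmented matrix:
R1 ← R1 / (-1).
R2 ← R2 − 2·R1.
R3 ← R3 − 1·R1.
R4 ← R4 − 3·R1.
R2 ← R2 / (3).
R3 ← R3 + 6·R2.
R4 ← R4 − 2·R2.
R3 ← R3 / (31).
R1 ← R1 + 6·R3.
R2 ← R2 − 13/3·R3.
R4 ← R4 − 10/3·R3.
R4 ← R4 / (-169/93).
R1 ← R1 + 97/31·R4.
R2 ← R2 − 50/93·R4.
R3 ← R3 + 42/31·R4.
Reading off the reduced rows gives x_1 = -2, x_2 = 3/2, x_3 = -7/3, x_4 = 2/3.

x_1 = -2, x_2 = 3/2, x_3 = -7/3, x_4 = 2/3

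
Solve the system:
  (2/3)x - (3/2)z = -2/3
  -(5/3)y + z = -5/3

Row-reduce:
R1 ← R1 / (2/3).
R2 ← R2 / (-5/3).
Rank is 2 with 3 unknowns, leaving z free.

infinitely many solutions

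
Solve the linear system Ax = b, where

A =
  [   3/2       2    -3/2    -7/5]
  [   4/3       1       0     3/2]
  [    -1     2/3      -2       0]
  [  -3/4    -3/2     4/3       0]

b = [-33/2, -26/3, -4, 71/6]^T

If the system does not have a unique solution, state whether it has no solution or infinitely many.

x_1 = -2, x_2 = -6, x_3 = 1, x_4 = 0

Row-reduce the augmented matrix:
R1 ← R1 / (3/2).
R2 ← R2 − 4/3·R1.
R3 ← R3 + 1·R1.
R4 ← R4 + 3/4·R1.
R2 ← R2 / (-7/9).
R1 ← R1 − 4/3·R2.
R3 ← R3 − 2·R2.
R4 ← R4 + 1/2·R2.
R3 ← R3 / (3/7).
R1 ← R1 − 9/7·R3.
R2 ← R2 + 12/7·R3.
R4 ← R4 + 23/84·R3.
R4 ← R4 / (391/270).
R1 ← R1 + 73/5·R4.
R2 ← R2 − 629/30·R4.
R3 ← R3 − 643/45·R4.
Reading off the reduced rows gives x_1 = -2, x_2 = -6, x_3 = 1, x_4 = 0.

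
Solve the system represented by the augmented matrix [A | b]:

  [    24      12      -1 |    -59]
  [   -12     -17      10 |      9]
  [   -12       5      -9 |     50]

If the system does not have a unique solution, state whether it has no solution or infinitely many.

Row-reduce:
R1 ← R1 / (24).
R2 ← R2 + 12·R1.
R3 ← R3 + 12·R1.
R2 ← R2 / (-11).
R1 ← R1 − 1/2·R2.
R3 ← R3 − 11·R2.
Rank is 2 with 3 unknowns, leaving x_3 free.

infinitely many solutions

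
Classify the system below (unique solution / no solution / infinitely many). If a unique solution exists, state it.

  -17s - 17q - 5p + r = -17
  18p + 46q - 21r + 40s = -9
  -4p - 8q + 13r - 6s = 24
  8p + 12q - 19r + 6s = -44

Row-reduce:
R1 ← R1 / (-5).
R2 ← R2 − 18·R1.
R3 ← R3 + 4·R1.
R4 ← R4 − 8·R1.
R2 ← R2 / (-76/5).
R1 ← R1 − 17/5·R2.
R3 ← R3 − 28/5·R2.
R4 ← R4 + 76/5·R2.
R3 ← R3 / (110/19).
R1 ← R1 + 311/76·R3.
R2 ← R2 − 87/76·R3.
Row 4 reduces to 0 = -1, a contradiction. The system is inconsistent.

no solution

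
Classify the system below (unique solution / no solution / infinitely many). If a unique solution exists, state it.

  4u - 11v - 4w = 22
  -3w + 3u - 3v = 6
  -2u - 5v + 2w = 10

infinitely many solutions

Row-reduce:
R1 ← R1 / (4).
R2 ← R2 − 3·R1.
R3 ← R3 + 2·R1.
R2 ← R2 / (21/4).
R1 ← R1 + 11/4·R2.
R3 ← R3 + 21/2·R2.
Rank is 2 with 3 unknowns, leaving w free.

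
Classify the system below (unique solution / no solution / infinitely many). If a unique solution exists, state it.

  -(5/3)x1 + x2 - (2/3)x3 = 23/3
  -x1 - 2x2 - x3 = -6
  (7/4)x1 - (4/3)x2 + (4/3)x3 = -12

Row-reduce the augmented matrix:
R1 ← R1 / (-5/3).
R2 ← R2 + 1·R1.
R3 ← R3 − 7/4·R1.
R2 ← R2 / (-13/5).
R1 ← R1 + 3/5·R2.
R3 ← R3 + 17/60·R2.
R3 ← R3 / (109/156).
R1 ← R1 − 7/13·R3.
R2 ← R2 − 3/13·R3.
Reading off the reduced rows gives x1 = 0, x2 = 5, x3 = -4.

x1 = 0, x2 = 5, x3 = -4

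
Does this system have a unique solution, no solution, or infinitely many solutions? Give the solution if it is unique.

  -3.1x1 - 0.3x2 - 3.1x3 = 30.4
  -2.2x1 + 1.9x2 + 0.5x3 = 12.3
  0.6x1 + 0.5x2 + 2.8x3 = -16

Row-reduce the augmented matrix:
R1 ← R1 / (-31/10).
R2 ← R2 + 11/5·R1.
R3 ← R3 − 3/5·R1.
R2 ← R2 / (131/62).
R1 ← R1 − 3/31·R2.
R3 ← R3 − 137/310·R2.
R3 ← R3 / (10711/6550).
R1 ← R1 − 574/655·R3.
R2 ← R2 − 837/655·R3.
Reading off the reduced rows gives x1 = -5, x2 = 2, x3 = -5.

x1 = -5, x2 = 2, x3 = -5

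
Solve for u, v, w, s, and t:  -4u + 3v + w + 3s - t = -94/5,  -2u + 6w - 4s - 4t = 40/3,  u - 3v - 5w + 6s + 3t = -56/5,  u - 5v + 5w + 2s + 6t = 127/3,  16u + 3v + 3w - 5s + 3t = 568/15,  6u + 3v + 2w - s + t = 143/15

Row-reduce the augmented matrix:
R1 ← R1 / (-4).
R2 ← R2 + 2·R1.
R3 ← R3 − 1·R1.
R4 ← R4 − 1·R1.
R5 ← R5 − 16·R1.
R6 ← R6 − 6·R1.
R2 ← R2 / (-3/2).
R1 ← R1 + 3/4·R2.
R3 ← R3 + 9/4·R2.
R4 ← R4 + 17/4·R2.
R5 ← R5 − 15·R2.
R6 ← R6 − 15/2·R2.
R3 ← R3 / (-13).
R1 ← R1 + 3·R3.
R2 ← R2 + 11/3·R3.
R4 ← R4 + 31/3·R3.
R5 ← R5 − 62·R3.
R6 ← R6 − 31·R3.
R4 ← R4 / (250/39).
R1 ← R1 + 19/13·R4.
R2 ← R2 + 22/39·R4.
R3 ← R3 + 15/13·R4.
R5 ← R5 − 306/13·R4.
R6 ← R6 − 153/13·R4.
R5 ← R5 / (-4003/125).
R1 ← R1 − 569/250·R5.
R2 ← R2 − 112/125·R5.
R3 ← R3 − 53/50·R5.
R4 ← R4 − 363/250·R5.
R6 ← R6 + 4003/250·R5.
R6 reduces to 0 = 0, so the extra equation is consistent.
Reading off the reduced rows gives u = 1, v = -13/5, w = 3, s = -7/3, t = 3.

u = 1, v = -13/5, w = 3, s = -7/3, t = 3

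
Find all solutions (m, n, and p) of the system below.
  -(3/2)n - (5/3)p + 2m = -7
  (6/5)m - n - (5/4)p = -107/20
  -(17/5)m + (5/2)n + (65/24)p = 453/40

infinitely many solutions

Row-reduce:
R1 ← R1 / (2).
R2 ← R2 − 6/5·R1.
R3 ← R3 + 17/5·R1.
R2 ← R2 / (-1/10).
R1 ← R1 + 3/4·R2.
R3 ← R3 + 1/20·R2.
Rank is 2 with 3 unknowns, leaving p free.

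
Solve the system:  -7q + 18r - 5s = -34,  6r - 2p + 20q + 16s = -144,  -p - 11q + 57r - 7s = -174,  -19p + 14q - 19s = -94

infinitely many solutions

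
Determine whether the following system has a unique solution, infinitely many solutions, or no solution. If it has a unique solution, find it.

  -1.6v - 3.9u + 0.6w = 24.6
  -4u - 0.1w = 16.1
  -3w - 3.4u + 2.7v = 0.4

Row-reduce the augmented matrix:
R1 ← R1 / (-39/10).
R2 ← R2 + 4·R1.
R3 ← R3 + 17/5·R1.
R2 ← R2 / (64/39).
R1 ← R1 − 16/39·R2.
R3 ← R3 − 1597/390·R2.
R3 ← R3 / (-11123/6400).
R1 ← R1 − 1/40·R3.
R2 ← R2 + 279/640·R3.
Reading off the reduced rows gives u = -4, v = -6, w = -1.

u = -4, v = -6, w = -1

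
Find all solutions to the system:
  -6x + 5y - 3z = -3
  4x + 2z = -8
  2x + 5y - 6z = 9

x = 0, y = -3, z = -4

Row-reduce the augmented matrix:
R1 ← R1 / (-6).
R2 ← R2 − 4·R1.
R3 ← R3 − 2·R1.
R2 ← R2 / (10/3).
R1 ← R1 + 5/6·R2.
R3 ← R3 − 20/3·R2.
R3 ← R3 / (-7).
R1 ← R1 − 1/2·R3.
Reading off the reduced rows gives x = 0, y = -3, z = -4.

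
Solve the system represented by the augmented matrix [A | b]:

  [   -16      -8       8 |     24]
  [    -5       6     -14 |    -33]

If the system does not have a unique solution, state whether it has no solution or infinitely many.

Row-reduce:
R1 ← R1 / (-16).
R2 ← R2 + 5·R1.
R2 ← R2 / (17/2).
R1 ← R1 − 1/2·R2.
Rank is 2 with 3 unknowns, leaving x_3 free.

infinitely many solutions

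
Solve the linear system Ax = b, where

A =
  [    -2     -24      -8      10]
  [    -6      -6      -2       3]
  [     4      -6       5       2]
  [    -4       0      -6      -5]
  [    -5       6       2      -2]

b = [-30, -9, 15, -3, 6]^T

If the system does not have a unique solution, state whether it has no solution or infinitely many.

x_1 = 0, x_2 = -1, x_3 = 3, x_4 = -3

Row-reduce the augmented matrix:
R1 ← R1 / (-2).
R2 ← R2 + 6·R1.
R3 ← R3 − 4·R1.
R4 ← R4 + 4·R1.
R5 ← R5 + 5·R1.
R2 ← R2 / (66).
R1 ← R1 − 12·R2.
R3 ← R3 + 54·R2.
R4 ← R4 − 48·R2.
R5 ← R5 − 66·R2.
R3 ← R3 / (7).
R2 ← R2 − 1/3·R3.
R4 ← R4 + 6·R3.
R4 ← R4 / (-419/77).
R1 ← R1 + 1/11·R4.
R2 ← R2 + 17/42·R4.
R3 ← R3 + 1/77·R4.
R5 reduces to 0 = 0, so the extra equation is consistent.
Reading off the reduced rows gives x_1 = 0, x_2 = -1, x_3 = 3, x_4 = -3.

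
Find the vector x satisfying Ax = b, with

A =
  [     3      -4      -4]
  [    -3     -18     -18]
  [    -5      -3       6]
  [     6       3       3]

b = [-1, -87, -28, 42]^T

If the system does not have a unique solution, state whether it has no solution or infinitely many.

x_1 = 5, x_2 = 3, x_3 = 1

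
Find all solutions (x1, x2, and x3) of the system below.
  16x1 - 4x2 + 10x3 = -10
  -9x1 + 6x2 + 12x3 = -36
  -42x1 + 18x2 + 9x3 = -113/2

no solution

Row-reduce:
R1 ← R1 / (16).
R2 ← R2 + 9·R1.
R3 ← R3 + 42·R1.
R2 ← R2 / (15/4).
R1 ← R1 + 1/4·R2.
R3 ← R3 − 15/2·R2.
Row 3 reduces to 0 = 1/2, a contradiction. The system is inconsistent.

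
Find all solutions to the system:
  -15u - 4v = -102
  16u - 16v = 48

u = 6, v = 3

Row-reduce the augmented matrix:
R1 ← R1 / (-15).
R2 ← R2 − 16·R1.
R2 ← R2 / (-304/15).
R1 ← R1 − 4/15·R2.
Reading off the reduced rows gives u = 6, v = 3.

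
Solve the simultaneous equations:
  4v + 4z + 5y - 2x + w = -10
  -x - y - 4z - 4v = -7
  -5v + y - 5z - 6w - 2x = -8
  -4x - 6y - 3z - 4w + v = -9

infinitely many solutions

Row-reduce:
R1 ← R1 / (-2).
R2 ← R2 + 1·R1.
R3 ← R3 + 2·R1.
R4 ← R4 + 4·R1.
R2 ← R2 / (-7/2).
R1 ← R1 + 5/2·R2.
R3 ← R3 + 4·R2.
R4 ← R4 + 16·R2.
R3 ← R3 / (-15/7).
R1 ← R1 − 16/7·R3.
R2 ← R2 − 12/7·R3.
R4 ← R4 − 115/7·R3.
R4 ← R4 / (-53).
R1 ← R1 + 7·R4.
R2 ← R2 + 5·R4.
R3 ← R3 − 3·R4.
Rank is 4 with 5 unknowns, leaving v free.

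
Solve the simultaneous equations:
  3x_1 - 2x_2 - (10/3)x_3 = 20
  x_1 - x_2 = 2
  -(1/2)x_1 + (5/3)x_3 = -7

no solution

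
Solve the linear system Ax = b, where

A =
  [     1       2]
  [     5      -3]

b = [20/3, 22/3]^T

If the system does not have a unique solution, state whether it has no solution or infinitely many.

Row-reduce the augmented matrix:
R2 ← R2 − 5·R1.
R2 ← R2 / (-13).
R1 ← R1 − 2·R2.
Reading off the reduced rows gives x_1 = 8/3, x_2 = 2.

x_1 = 8/3, x_2 = 2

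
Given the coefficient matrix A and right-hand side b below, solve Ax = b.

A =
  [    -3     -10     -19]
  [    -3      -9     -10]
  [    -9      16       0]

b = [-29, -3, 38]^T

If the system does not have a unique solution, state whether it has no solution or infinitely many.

x_1 = -6, x_2 = -1, x_3 = 3

Row-reduce the augmented matrix:
R1 ← R1 / (-3).
R2 ← R2 + 3·R1.
R3 ← R3 + 9·R1.
R1 ← R1 − 10/3·R2.
R3 ← R3 − 46·R2.
R3 ← R3 / (-357).
R1 ← R1 + 71/3·R3.
R2 ← R2 − 9·R3.
Reading off the reduced rows gives x_1 = -6, x_2 = -1, x_3 = 3.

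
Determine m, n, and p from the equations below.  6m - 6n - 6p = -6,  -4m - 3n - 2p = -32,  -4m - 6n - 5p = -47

Row-reduce the augmented matrix:
R1 ← R1 / (6).
R2 ← R2 + 4·R1.
R3 ← R3 + 4·R1.
R2 ← R2 / (-7).
R1 ← R1 + 1·R2.
R3 ← R3 + 10·R2.
R3 ← R3 / (-3/7).
R1 ← R1 + 1/7·R3.
R2 ← R2 − 6/7·R3.
Reading off the reduced rows gives m = 4, n = 6, p = -1.

m = 4, n = 6, p = -1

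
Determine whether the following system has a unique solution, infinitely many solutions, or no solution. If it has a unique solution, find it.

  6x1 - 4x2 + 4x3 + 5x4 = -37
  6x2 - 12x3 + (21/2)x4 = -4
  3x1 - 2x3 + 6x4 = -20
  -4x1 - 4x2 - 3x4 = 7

no solution

Row-reduce:
R1 ← R1 / (6).
R3 ← R3 − 3·R1.
R4 ← R4 + 4·R1.
R2 ← R2 / (6).
R1 ← R1 + 2/3·R2.
R3 ← R3 − 2·R2.
R4 ← R4 + 20/3·R2.
Swap R3 and R4.
R3 ← R3 / (-32/3).
R1 ← R1 + 2/3·R3.
R2 ← R2 + 2·R3.
Row 4 reduces to 0 = -1/6, a contradiction. The system is inconsistent.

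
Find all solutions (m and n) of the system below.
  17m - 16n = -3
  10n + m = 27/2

m = 1, n = 5/4

Row-reduce the augmented matrix:
R1 ← R1 / (17).
R2 ← R2 − 1·R1.
R2 ← R2 / (186/17).
R1 ← R1 + 16/17·R2.
Reading off the reduced rows gives m = 1, n = 5/4.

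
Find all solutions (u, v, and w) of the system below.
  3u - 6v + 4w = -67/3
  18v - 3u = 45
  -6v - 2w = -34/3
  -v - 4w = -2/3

u = -3, v = 2, w = -1/3

Row-reduce the augmented matrix:
R1 ← R1 / (3).
R2 ← R2 + 3·R1.
R2 ← R2 / (12).
R1 ← R1 + 2·R2.
R3 ← R3 + 6·R2.
R4 ← R4 + 1·R2.
Swap R3 and R4.
R3 ← R3 / (-11/3).
R1 ← R1 − 2·R3.
R2 ← R2 − 1/3·R3.
R4 reduces to 0 = 0, so the extra equation is consistent.
Reading off the reduced rows gives u = -3, v = 2, w = -1/3.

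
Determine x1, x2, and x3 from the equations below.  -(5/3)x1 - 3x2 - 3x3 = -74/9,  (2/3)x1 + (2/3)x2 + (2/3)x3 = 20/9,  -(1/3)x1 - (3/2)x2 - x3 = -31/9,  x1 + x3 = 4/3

x1 = 4/3, x2 = 2, x3 = 0

Row-reduce the augmented matrix:
R1 ← R1 / (-5/3).
R2 ← R2 − 2/3·R1.
R3 ← R3 + 1/3·R1.
R4 ← R4 − 1·R1.
R2 ← R2 / (-8/15).
R1 ← R1 − 9/5·R2.
R3 ← R3 + 9/10·R2.
R4 ← R4 + 9/5·R2.
R3 ← R3 / (1/2).
R2 ← R2 − 1·R3.
R4 ← R4 − 1·R3.
R4 reduces to 0 = 0, so the extra equation is consistent.
Reading off the reduced rows gives x1 = 4/3, x2 = 2, x3 = 0.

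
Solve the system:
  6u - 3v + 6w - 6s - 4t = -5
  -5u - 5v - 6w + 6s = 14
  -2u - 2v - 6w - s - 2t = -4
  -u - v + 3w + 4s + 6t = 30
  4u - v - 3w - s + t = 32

Row-reduce the augmented matrix:
R1 ← R1 / (6).
R2 ← R2 + 5·R1.
R3 ← R3 + 2·R1.
R4 ← R4 + 1·R1.
R5 ← R5 − 4·R1.
R2 ← R2 / (-15/2).
R1 ← R1 + 1/2·R2.
R3 ← R3 + 3·R2.
R4 ← R4 + 3/2·R2.
R5 ← R5 − 1·R2.
R3 ← R3 / (-18/5).
R1 ← R1 − 16/15·R3.
R2 ← R2 − 2/15·R3.
R4 ← R4 − 21/5·R3.
R5 ← R5 + 107/15·R3.
R4 ← R4 / (-7/6).
R1 ← R1 + 56/27·R4.
R2 ← R2 + 7/27·R4.
R3 ← R3 − 17/18·R4.
R5 ← R5 − 533/54·R4.
R5 ← R5 / (2407/63).
R1 ← R1 + 68/9·R5.
R2 ← R2 + 4/9·R5.
R3 ← R3 − 74/21·R5.
R4 ← R4 + 22/7·R5.
Reading off the reduced rows gives u = 5, v = -3, w = -2, s = 2, t = 5.

u = 5, v = -3, w = -2, s = 2, t = 5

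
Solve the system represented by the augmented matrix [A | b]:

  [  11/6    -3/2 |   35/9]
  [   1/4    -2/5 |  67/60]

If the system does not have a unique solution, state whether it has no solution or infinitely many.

x_1 = -1/3, x_2 = -3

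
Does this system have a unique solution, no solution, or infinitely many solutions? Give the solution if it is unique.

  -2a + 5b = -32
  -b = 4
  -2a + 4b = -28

a = 6, b = -4

Row-reduce the augmented matrix:
R1 ← R1 / (-2).
R3 ← R3 + 2·R1.
R2 ← R2 / (-1).
R1 ← R1 + 5/2·R2.
R3 ← R3 + 1·R2.
R3 reduces to 0 = 0, so the extra equation is consistent.
Reading off the reduced rows gives a = 6, b = -4.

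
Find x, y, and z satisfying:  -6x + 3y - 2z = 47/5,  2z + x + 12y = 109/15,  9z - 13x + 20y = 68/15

Row-reduce the augmented matrix:
R1 ← R1 / (-6).
R2 ← R2 − 1·R1.
R3 ← R3 + 13·R1.
R2 ← R2 / (25/2).
R1 ← R1 + 1/2·R2.
R3 ← R3 − 27/2·R2.
R3 ← R3 / (173/15).
R1 ← R1 − 2/5·R3.
R2 ← R2 − 2/15·R3.
Reading off the reduced rows gives x = -1/3, y = 1, z = -11/5.

x = -1/3, y = 1, z = -11/5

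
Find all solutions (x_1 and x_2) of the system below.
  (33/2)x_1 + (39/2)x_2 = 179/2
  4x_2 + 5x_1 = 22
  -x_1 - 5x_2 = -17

no solution

Row-reduce:
R1 ← R1 / (33/2).
R2 ← R2 − 5·R1.
R3 ← R3 + 1·R1.
R2 ← R2 / (-21/11).
R1 ← R1 − 13/11·R2.
R3 ← R3 + 42/11·R2.
Row 3 reduces to 0 = -4/3, a contradiction. The system is inconsistent.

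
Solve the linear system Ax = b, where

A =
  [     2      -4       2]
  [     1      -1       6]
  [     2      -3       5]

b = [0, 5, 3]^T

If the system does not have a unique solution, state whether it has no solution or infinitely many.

Row-reduce the augmented matrix:
R1 ← R1 / (2).
R2 ← R2 − 1·R1.
R3 ← R3 − 2·R1.
R1 ← R1 + 2·R2.
R3 ← R3 − 1·R2.
R3 ← R3 / (-2).
R1 ← R1 − 11·R3.
R2 ← R2 − 5·R3.
Reading off the reduced rows gives x_1 = -1, x_2 = 0, x_3 = 1.

x_1 = -1, x_2 = 0, x_3 = 1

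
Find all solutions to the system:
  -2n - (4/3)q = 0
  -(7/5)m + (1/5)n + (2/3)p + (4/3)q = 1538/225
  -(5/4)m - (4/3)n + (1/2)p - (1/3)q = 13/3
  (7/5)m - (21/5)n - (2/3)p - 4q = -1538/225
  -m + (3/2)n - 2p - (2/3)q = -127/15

m = -6/5, n = -2, p = 7/3, q = 3

Row-reduce the augmented matrix:
Swap R1 and R2.
R1 ← R1 / (-7/5).
R3 ← R3 + 5/4·R1.
R4 ← R4 − 7/5·R1.
R5 ← R5 + 1·R1.
R2 ← R2 / (-2).
R1 ← R1 + 1/7·R2.
R3 ← R3 + 127/84·R2.
R4 ← R4 + 4·R2.
R5 ← R5 − 19/14·R2.
R3 ← R3 / (-2/21).
R1 ← R1 + 10/21·R3.
R5 ← R5 + 52/21·R3.
Swap R4 and R5.
R4 ← R4 / (98/9).
R1 ← R1 − 31/18·R4.
R2 ← R2 − 2/3·R4.
R3 ← R3 − 65/12·R4.
R5 reduces to 0 = 0, so the extra equation is consistent.
Reading off the reduced rows gives m = -6/5, n = -2, p = 7/3, q = 3.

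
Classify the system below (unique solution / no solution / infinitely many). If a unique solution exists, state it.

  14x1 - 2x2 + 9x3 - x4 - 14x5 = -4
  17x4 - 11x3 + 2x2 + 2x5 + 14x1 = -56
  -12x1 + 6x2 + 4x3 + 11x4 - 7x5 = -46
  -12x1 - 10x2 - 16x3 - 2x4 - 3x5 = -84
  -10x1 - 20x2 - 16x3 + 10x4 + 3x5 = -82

Row-reduce the augmented matrix:
R1 ← R1 / (14).
R2 ← R2 − 14·R1.
R3 ← R3 + 12·R1.
R4 ← R4 + 12·R1.
R5 ← R5 + 10·R1.
R2 ← R2 / (4).
R1 ← R1 + 1/7·R2.
R3 ← R3 − 30/7·R2.
R4 ← R4 + 82/7·R2.
R5 ← R5 + 150/7·R2.
R3 ← R3 / (232/7).
R1 ← R1 + 1/14·R3.
R2 ← R2 + 5·R3.
R4 ← R4 + 468/7·R3.
R5 ← R5 + 817/7·R3.
R4 ← R4 / (911/29).
R1 ← R1 − 16/29·R4.
R2 ← R2 − 181/58·R4.
R3 ← R3 + 8/29·R4.
R5 ← R5 − 2132/29·R4.
R5 ← R5 / (346239/7288).
R1 ← R1 − 3127/14576·R5.
R2 ← R2 − 19135/7288·R5.
R3 ← R3 + 10575/7288·R5.
R4 ← R4 + 2381/1822·R5.
Reading off the reduced rows gives x1 = 1, x2 = 0, x3 = 4, x4 = -2, x5 = 4.

x1 = 1, x2 = 0, x3 = 4, x4 = -2, x5 = 4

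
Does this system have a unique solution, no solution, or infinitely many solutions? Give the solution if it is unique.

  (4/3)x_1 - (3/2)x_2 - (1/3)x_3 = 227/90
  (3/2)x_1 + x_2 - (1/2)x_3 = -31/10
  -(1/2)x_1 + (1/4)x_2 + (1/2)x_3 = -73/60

x_1 = -7/5, x_2 = -7/3, x_3 = -8/3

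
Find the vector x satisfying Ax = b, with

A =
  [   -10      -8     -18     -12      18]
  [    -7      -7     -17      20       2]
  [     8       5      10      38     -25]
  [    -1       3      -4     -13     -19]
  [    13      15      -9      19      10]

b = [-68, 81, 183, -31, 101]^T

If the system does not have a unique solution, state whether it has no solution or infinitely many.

Row-reduce:
R1 ← R1 / (-10).
R2 ← R2 + 7·R1.
R3 ← R3 − 8·R1.
R4 ← R4 + 1·R1.
R5 ← R5 − 13·R1.
R2 ← R2 / (-7/5).
R1 ← R1 − 4/5·R2.
R3 ← R3 + 7/5·R2.
R4 ← R4 − 19/5·R2.
R5 ← R5 − 23/5·R2.
Swap R3 and R4.
R3 ← R3 / (-99/7).
R1 ← R1 + 5/7·R3.
R2 ← R2 − 22/7·R3.
R5 ← R5 + 328/7·R3.
Swap R4 and R5.
R4 ← R4 / (-11839/99).
R1 ← R1 − 1399/99·R4.
R2 ← R2 + 52/9·R4.
R3 ← R3 + 457/99·R4.
Rank is 4 with 5 unknowns, leaving x_5 free.

infinitely many solutions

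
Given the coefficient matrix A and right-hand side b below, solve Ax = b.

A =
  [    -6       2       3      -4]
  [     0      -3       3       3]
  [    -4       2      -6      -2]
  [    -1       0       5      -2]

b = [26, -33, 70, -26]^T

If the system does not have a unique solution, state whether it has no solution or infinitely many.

x_1 = -6, x_2 = 6, x_3 = -6, x_4 = 1

Row-reduce the augmented matrix:
R1 ← R1 / (-6).
R3 ← R3 + 4·R1.
R4 ← R4 + 1·R1.
R2 ← R2 / (-3).
R1 ← R1 + 1/3·R2.
R3 ← R3 − 2/3·R2.
R4 ← R4 + 1/3·R2.
R3 ← R3 / (-22/3).
R1 ← R1 + 5/6·R3.
R2 ← R2 + 1·R3.
R4 ← R4 − 25/6·R3.
R4 ← R4 / (-10/11).
R1 ← R1 − 2/11·R4.
R2 ← R2 + 13/11·R4.
R3 ← R3 + 2/11·R4.
Reading off the reduced rows gives x_1 = -6, x_2 = 6, x_3 = -6, x_4 = 1.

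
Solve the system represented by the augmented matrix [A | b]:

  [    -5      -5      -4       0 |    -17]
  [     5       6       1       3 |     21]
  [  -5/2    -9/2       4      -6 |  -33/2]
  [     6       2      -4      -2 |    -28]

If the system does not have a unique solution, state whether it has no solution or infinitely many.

infinitely many solutions

Row-reduce:
R1 ← R1 / (-5).
R2 ← R2 − 5·R1.
R3 ← R3 + 5/2·R1.
R4 ← R4 − 6·R1.
R1 ← R1 − 1·R2.
R3 ← R3 + 2·R2.
R4 ← R4 + 4·R2.
Swap R3 and R4.
R3 ← R3 / (-104/5).
R1 ← R1 − 19/5·R3.
R2 ← R2 + 3·R3.
Rank is 3 with 4 unknowns, leaving x_4 free.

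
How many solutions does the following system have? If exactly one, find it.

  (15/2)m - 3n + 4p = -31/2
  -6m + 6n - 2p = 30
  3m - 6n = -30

no solution

Row-reduce:
R1 ← R1 / (15/2).
R2 ← R2 + 6·R1.
R3 ← R3 − 3·R1.
R2 ← R2 / (18/5).
R1 ← R1 + 2/5·R2.
R3 ← R3 + 24/5·R2.
Row 3 reduces to 0 = -1/3, a contradiction. The system is inconsistent.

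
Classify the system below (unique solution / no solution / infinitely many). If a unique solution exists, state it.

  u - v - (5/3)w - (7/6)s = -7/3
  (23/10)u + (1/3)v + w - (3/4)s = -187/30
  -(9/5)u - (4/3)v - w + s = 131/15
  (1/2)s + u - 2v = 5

Row-reduce:
R2 ← R2 − 23/10·R1.
R3 ← R3 + 9/5·R1.
R4 ← R4 − 1·R1.
R2 ← R2 / (79/30).
R1 ← R1 + 1·R2.
R3 ← R3 + 47/15·R2.
R4 ← R4 + 1·R2.
R3 ← R3 / (415/237).
R1 ← R1 − 40/237·R3.
R2 ← R2 − 145/79·R3.
R4 ← R4 − 830/237·R3.
Rank is 3 with 4 unknowns, leaving s free.

infinitely many solutions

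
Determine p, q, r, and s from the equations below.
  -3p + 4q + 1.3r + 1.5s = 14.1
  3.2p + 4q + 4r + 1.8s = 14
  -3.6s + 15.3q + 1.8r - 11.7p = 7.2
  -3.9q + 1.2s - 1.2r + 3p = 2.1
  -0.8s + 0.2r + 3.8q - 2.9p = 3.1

Row-reduce the augmented matrix:
R1 ← R1 / (-3).
R2 ← R2 − 16/5·R1.
R3 ← R3 + 117/10·R1.
R4 ← R4 − 3·R1.
R5 ← R5 + 29/10·R1.
R2 ← R2 / (124/15).
R1 ← R1 + 4/3·R2.
R3 ← R3 + 3/10·R2.
R4 ← R4 − 1/10·R2.
R5 ← R5 + 1/15·R2.
R3 ← R3 / (-9531/3100).
R1 ← R1 − 27/62·R3.
R2 ← R2 − 101/155·R3.
R4 ← R4 − 27/775·R3.
R5 ← R5 + 3141/3100·R3.
R4 ← R4 / (36051/14120).
R1 ← R1 + 1797/1412·R4.
R2 ← R2 + 6631/4236·R4.
R3 ← R3 − 6425/2118·R4.
R5 ← R5 − 12017/14120·R4.
R5 reduces to 0 = 0, so the extra equation is consistent.
Reading off the reduced rows gives p = 1, q = 3, r = -3, s = 6.

p = 1, q = 3, r = -3, s = 6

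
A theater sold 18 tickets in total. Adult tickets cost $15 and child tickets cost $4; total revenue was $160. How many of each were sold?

adult tickets: 8, child tickets: 10

Let a = adult tickets, c = child tickets.
  a + c = 18
  15a + 4c = 160
From equation 1: a = 18 − c.
Substitute into equation 2 and solve: c = 10.
Then a = 8.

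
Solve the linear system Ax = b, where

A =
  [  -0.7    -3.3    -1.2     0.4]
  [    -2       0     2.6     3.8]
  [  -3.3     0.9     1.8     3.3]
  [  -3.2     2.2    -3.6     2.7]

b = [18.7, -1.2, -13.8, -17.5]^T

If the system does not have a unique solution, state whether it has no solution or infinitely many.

x_1 = 5, x_2 = -6, x_3 = -1, x_4 = 3

Row-reduce the augmented matrix:
R1 ← R1 / (-7/10).
R2 ← R2 + 2·R1.
R3 ← R3 + 33/10·R1.
R4 ← R4 + 16/5·R1.
R2 ← R2 / (66/7).
R1 ← R1 − 33/7·R2.
R3 ← R3 − 576/35·R2.
R4 ← R4 − 121/7·R2.
R3 ← R3 / (-843/275).
R1 ← R1 + 13/10·R3.
R2 ← R2 − 211/330·R3.
R4 ← R4 + 55/6·R3.
R4 ← R4 / (6339/1124).
R1 ← R1 + 599/1124·R4.
R2 ← R2 + 439/1124·R4.
R3 ← R3 − 591/562·R4.
Reading off the reduced rows gives x_1 = 5, x_2 = -6, x_3 = -1, x_4 = 3.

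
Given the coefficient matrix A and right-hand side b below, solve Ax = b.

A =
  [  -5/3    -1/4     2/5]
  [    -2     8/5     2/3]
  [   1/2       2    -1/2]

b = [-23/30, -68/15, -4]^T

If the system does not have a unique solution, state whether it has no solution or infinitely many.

x_1 = 1, x_2 = -2, x_3 = 1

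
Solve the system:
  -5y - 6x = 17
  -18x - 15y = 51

Row-reduce:
R1 ← R1 / (-6).
R2 ← R2 + 18·R1.
Rank is 1 with 2 unknowns, leaving y free.

infinitely many solutions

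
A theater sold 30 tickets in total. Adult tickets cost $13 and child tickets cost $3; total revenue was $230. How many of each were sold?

adult tickets: 14, child tickets: 16

Let a = adult tickets, c = child tickets.
  c + a = 30
  13a + 3c = 230
Row-reduce the augmented matrix:
R2 ← R2 − 13·R1.
R2 ← R2 / (-10).
R1 ← R1 − 1·R2.
Reading off the reduced rows gives a = 14, c = 16.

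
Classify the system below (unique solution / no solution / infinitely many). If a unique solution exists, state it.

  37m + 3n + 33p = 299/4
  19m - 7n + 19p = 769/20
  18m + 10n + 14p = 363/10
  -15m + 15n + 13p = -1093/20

Row-reduce the augmented matrix:
R1 ← R1 / (37).
R2 ← R2 − 19·R1.
R3 ← R3 − 18·R1.
R4 ← R4 + 15·R1.
R2 ← R2 / (-316/37).
R1 ← R1 − 3/37·R2.
R3 ← R3 − 316/37·R2.
R4 ← R4 − 600/37·R2.
Swap R3 and R4.
R3 ← R3 / (2392/79).
R1 ← R1 − 72/79·R3.
R2 ← R2 + 19/79·R3.
R4 reduces to 0 = 0, so the extra equation is consistent.
Reading off the reduced rows gives m = 11/4, n = -1/5, p = -4/5.

m = 11/4, n = -1/5, p = -4/5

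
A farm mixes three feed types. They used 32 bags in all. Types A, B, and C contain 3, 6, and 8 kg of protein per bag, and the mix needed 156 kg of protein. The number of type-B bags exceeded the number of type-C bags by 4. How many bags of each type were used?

type-A bags: 16, type-B bags: 10, type-C bags: 6

Let a = type-A bags, b = type-B bags, c = type-C bags.
  a + b + c = 32
  3a + 6b + 8c = 156
  b - c = 4
Row-reduce the augmented matrix:
R2 ← R2 − 3·R1.
R2 ← R2 / (3).
R1 ← R1 − 1·R2.
R3 ← R3 − 1·R2.
R3 ← R3 / (-8/3).
R1 ← R1 + 2/3·R3.
R2 ← R2 − 5/3·R3.
Reading off the reduced rows gives a = 16, b = 10, c = 6.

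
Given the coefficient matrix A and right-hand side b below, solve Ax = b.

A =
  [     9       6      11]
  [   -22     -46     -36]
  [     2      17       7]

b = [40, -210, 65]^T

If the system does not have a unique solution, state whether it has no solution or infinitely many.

infinitely many solutions

Row-reduce:
R1 ← R1 / (9).
R2 ← R2 + 22·R1.
R3 ← R3 − 2·R1.
R2 ← R2 / (-94/3).
R1 ← R1 − 2/3·R2.
R3 ← R3 − 47/3·R2.
Rank is 2 with 3 unknowns, leaving x_3 free.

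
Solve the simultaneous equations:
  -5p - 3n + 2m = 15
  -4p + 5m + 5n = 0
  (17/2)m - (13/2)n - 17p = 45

infinitely many solutions

Row-reduce:
R1 ← R1 / (2).
R2 ← R2 − 5·R1.
R3 ← R3 − 17/2·R1.
R2 ← R2 / (25/2).
R1 ← R1 + 3/2·R2.
R3 ← R3 − 25/4·R2.
Rank is 2 with 3 unknowns, leaving p free.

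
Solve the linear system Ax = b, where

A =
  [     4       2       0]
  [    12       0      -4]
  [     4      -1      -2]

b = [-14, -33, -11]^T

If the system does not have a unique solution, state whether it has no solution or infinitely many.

Row-reduce:
R1 ← R1 / (4).
R2 ← R2 − 12·R1.
R3 ← R3 − 4·R1.
R2 ← R2 / (-6).
R1 ← R1 − 1/2·R2.
R3 ← R3 + 3·R2.
Row 3 reduces to 0 = -3/2, a contradiction. The system is inconsistent.

no solution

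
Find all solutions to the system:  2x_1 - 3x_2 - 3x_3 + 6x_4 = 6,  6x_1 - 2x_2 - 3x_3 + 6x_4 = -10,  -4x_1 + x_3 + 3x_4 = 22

infinitely many solutions

Row-reduce:
R1 ← R1 / (2).
R2 ← R2 − 6·R1.
R3 ← R3 + 4·R1.
R2 ← R2 / (7).
R1 ← R1 + 3/2·R2.
R3 ← R3 + 6·R2.
R3 ← R3 / (1/7).
R1 ← R1 + 3/14·R3.
R2 ← R2 − 6/7·R3.
Rank is 3 with 4 unknowns, leaving x_4 free.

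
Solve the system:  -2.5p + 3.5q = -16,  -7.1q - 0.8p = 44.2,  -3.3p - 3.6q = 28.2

Row-reduce the augmented matrix:
R1 ← R1 / (-5/2).
R2 ← R2 + 4/5·R1.
R3 ← R3 + 33/10·R1.
R2 ← R2 / (-411/50).
R1 ← R1 + 7/5·R2.
R3 ← R3 + 411/50·R2.
R3 reduces to 0 = 0, so the extra equation is consistent.
Reading off the reduced rows gives p = -2, q = -6.

p = -2, q = -6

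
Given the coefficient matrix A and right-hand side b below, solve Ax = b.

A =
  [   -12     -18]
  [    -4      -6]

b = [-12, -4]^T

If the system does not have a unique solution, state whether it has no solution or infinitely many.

Row-reduce:
R1 ← R1 / (-12).
R2 ← R2 + 4·R1.
Rank is 1 with 2 unknowns, leaving x_2 free.

infinitely many solutions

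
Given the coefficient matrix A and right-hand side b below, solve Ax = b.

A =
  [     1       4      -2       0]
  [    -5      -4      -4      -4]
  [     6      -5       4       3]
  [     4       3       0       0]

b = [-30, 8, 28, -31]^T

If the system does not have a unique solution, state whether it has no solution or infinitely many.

Row-reduce the augmented matrix:
R2 ← R2 + 5·R1.
R3 ← R3 − 6·R1.
R4 ← R4 − 4·R1.
R2 ← R2 / (16).
R1 ← R1 − 4·R2.
R3 ← R3 + 29·R2.
R4 ← R4 + 13·R2.
R3 ← R3 / (-75/8).
R1 ← R1 − 3/2·R3.
R2 ← R2 + 7/8·R3.
R4 ← R4 + 27/8·R3.
R4 ← R4 / (-43/25).
R1 ← R1 − 8/25·R4.
R2 ← R2 − 11/75·R4.
R3 ← R3 − 34/75·R4.
Reading off the reduced rows gives x_1 = -4, x_2 = -5, x_3 = 3, x_4 = 5.

x_1 = -4, x_2 = -5, x_3 = 3, x_4 = 5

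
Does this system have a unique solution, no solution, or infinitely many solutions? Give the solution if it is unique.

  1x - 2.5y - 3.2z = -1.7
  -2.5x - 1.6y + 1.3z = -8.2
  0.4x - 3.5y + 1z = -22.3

x = -2, y = 5, z = -4

Row-reduce the augmented matrix:
R2 ← R2 + 5/2·R1.
R3 ← R3 − 2/5·R1.
R2 ← R2 / (-157/20).
R1 ← R1 + 5/2·R2.
R3 ← R3 + 5/2·R2.
R3 ← R3 / (17324/3925).
R1 ← R1 + 837/785·R3.
R2 ← R2 − 134/157·R3.
Reading off the reduced rows gives x = -2, y = 5, z = -4.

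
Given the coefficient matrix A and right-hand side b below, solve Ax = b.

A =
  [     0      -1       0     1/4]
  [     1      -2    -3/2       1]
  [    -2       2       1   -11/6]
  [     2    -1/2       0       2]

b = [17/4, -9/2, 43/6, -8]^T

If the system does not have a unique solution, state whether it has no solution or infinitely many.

Row-reduce the augmented matrix:
Swap R1 and R2.
R3 ← R3 + 2·R1.
R4 ← R4 − 2·R1.
R2 ← R2 / (-1).
R1 ← R1 + 2·R2.
R3 ← R3 + 2·R2.
R4 ← R4 − 7/2·R2.
R3 ← R3 / (-2).
R1 ← R1 + 3/2·R3.
R4 ← R4 − 3·R3.
R4 ← R4 / (3/8).
R1 ← R1 − 3/4·R4.
R2 ← R2 + 1/4·R4.
R3 ← R3 − 1/6·R4.
Reading off the reduced rows gives x_1 = -6, x_2 = -4, x_3 = 5, x_4 = 1.

x_1 = -6, x_2 = -4, x_3 = 5, x_4 = 1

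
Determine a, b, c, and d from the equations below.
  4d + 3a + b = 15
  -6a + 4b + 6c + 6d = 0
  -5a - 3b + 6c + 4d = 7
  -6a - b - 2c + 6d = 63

Row-reduce the augmented matrix:
R1 ← R1 / (3).
R2 ← R2 + 6·R1.
R3 ← R3 + 5·R1.
R4 ← R4 + 6·R1.
R2 ← R2 / (6).
R1 ← R1 − 1/3·R2.
R3 ← R3 + 4/3·R2.
R4 ← R4 − 1·R2.
R3 ← R3 / (22/3).
R1 ← R1 + 1/3·R3.
R2 ← R2 − 1·R3.
R4 ← R4 + 3·R3.
R4 ← R4 / (571/33).
R1 ← R1 − 13/11·R4.
R2 ← R2 − 5/11·R4.
R3 ← R3 − 62/33·R4.
Reading off the reduced rows gives a = -2, b = -3, c = -6, d = 6.

a = -2, b = -3, c = -6, d = 6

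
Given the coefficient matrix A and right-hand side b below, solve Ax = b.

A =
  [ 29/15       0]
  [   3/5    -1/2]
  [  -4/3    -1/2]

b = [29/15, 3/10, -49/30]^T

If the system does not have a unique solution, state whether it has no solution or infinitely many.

Row-reduce the augmented matrix:
R1 ← R1 / (29/15).
R2 ← R2 − 3/5·R1.
R3 ← R3 + 4/3·R1.
R2 ← R2 / (-1/2).
R3 ← R3 + 1/2·R2.
R3 reduces to 0 = 0, so the extra equation is consistent.
Reading off the reduced rows gives x_1 = 1, x_2 = 3/5.

x_1 = 1, x_2 = 3/5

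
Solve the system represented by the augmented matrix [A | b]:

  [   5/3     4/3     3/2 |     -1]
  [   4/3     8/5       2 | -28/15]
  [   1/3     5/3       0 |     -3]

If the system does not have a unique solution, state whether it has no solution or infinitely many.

x_1 = 1, x_2 = -2, x_3 = 0

Row-reduce the augmented matrix:
R1 ← R1 / (5/3).
R2 ← R2 − 4/3·R1.
R3 ← R3 − 1/3·R1.
R2 ← R2 / (8/15).
R1 ← R1 − 4/5·R2.
R3 ← R3 − 7/5·R2.
R3 ← R3 / (-12/5).
R1 ← R1 + 3/10·R3.
R2 ← R2 − 3/2·R3.
Reading off the reduced rows gives x_1 = 1, x_2 = -2, x_3 = 0.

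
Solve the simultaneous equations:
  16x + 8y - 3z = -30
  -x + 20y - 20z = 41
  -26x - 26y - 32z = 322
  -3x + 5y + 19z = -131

Row-reduce the augmented matrix:
R1 ← R1 / (16).
R2 ← R2 + 1·R1.
R3 ← R3 + 26·R1.
R4 ← R4 + 3·R1.
R2 ← R2 / (41/2).
R1 ← R1 − 1/2·R2.
R3 ← R3 + 13·R2.
R4 ← R4 − 13/2·R2.
R3 ← R3 / (-8147/164).
R1 ← R1 − 25/82·R3.
R2 ← R2 + 323/328·R3.
R4 ← R4 − 8147/328·R3.
R4 reduces to 0 = 0, so the extra equation is consistent.
Reading off the reduced rows gives x = -1, y = -4, z = -6.

x = -1, y = -4, z = -6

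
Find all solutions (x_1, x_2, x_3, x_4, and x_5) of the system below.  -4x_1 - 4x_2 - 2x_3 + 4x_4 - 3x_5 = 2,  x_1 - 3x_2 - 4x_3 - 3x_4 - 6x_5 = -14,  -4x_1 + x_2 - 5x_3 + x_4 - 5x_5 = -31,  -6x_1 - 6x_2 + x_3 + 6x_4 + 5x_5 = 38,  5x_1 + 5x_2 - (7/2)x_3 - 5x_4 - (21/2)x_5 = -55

infinitely many solutions

Row-reduce:
R1 ← R1 / (-4).
R2 ← R2 − 1·R1.
R3 ← R3 + 4·R1.
R4 ← R4 + 6·R1.
R5 ← R5 − 5·R1.
R2 ← R2 / (-4).
R1 ← R1 − 1·R2.
R3 ← R3 − 5·R2.
R3 ← R3 / (-69/8).
R1 ← R1 + 5/8·R3.
R2 ← R2 − 9/8·R3.
R4 ← R4 − 4·R3.
R5 ← R5 + 6·R3.
R4 ← R4 / (-176/69).
R1 ← R1 + 76/69·R4.
R2 ← R2 + 5/23·R4.
R3 ← R3 − 44/69·R4.
R5 ← R5 − 88/23·R4.
Rank is 4 with 5 unknowns, leaving x_5 free.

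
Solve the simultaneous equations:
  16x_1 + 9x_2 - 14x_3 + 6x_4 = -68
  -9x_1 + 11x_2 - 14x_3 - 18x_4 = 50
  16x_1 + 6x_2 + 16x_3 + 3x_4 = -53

infinitely many solutions

Row-reduce:
R1 ← R1 / (16).
R2 ← R2 + 9·R1.
R3 ← R3 − 16·R1.
R2 ← R2 / (257/16).
R1 ← R1 − 9/16·R2.
R3 ← R3 + 3·R2.
R3 ← R3 / (6660/257).
R1 ← R1 + 28/257·R3.
R2 ← R2 + 350/257·R3.
Rank is 3 with 4 unknowns, leaving x_4 free.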